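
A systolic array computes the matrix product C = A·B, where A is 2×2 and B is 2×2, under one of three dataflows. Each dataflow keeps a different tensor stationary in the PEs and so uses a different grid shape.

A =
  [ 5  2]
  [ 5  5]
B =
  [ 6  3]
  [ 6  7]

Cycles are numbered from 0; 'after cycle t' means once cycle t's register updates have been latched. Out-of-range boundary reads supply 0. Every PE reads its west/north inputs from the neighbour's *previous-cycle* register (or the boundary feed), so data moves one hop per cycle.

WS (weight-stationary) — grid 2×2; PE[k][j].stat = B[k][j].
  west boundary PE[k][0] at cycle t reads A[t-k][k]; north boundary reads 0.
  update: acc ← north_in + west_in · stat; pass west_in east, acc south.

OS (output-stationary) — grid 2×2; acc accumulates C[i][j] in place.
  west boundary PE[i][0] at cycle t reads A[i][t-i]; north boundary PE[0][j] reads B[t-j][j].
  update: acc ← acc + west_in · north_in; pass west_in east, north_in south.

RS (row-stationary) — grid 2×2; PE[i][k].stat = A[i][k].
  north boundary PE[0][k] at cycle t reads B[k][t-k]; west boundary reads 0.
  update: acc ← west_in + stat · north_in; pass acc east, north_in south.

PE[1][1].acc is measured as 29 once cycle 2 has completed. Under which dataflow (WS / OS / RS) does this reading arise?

dataflow = WS

— WS: 2×2; PE[1][1] trace:
  cycle 0: PE[1][1] → acc 0, east 0, south 0
  cycle 1: PE[1][1] → acc 0, east 0, south 0
  cycle 2: PE[1][1] → acc 29, east 2, south 29
— OS: 2×2; PE[1][1] trace:
  cycle 0: PE[1][1] → acc 0, east 0, south 0
  cycle 1: PE[1][1] → acc 0, east 0, south 0
  cycle 2: PE[1][1] → acc 15, east 5, south 3
— RS: 2×2; PE[1][1] trace:
  cycle 0: PE[1][1] → acc 0, east 0, south 0
  cycle 1: PE[1][1] → acc 0, east 0, south 0
  cycle 2: PE[1][1] → acc 60, east 60, south 6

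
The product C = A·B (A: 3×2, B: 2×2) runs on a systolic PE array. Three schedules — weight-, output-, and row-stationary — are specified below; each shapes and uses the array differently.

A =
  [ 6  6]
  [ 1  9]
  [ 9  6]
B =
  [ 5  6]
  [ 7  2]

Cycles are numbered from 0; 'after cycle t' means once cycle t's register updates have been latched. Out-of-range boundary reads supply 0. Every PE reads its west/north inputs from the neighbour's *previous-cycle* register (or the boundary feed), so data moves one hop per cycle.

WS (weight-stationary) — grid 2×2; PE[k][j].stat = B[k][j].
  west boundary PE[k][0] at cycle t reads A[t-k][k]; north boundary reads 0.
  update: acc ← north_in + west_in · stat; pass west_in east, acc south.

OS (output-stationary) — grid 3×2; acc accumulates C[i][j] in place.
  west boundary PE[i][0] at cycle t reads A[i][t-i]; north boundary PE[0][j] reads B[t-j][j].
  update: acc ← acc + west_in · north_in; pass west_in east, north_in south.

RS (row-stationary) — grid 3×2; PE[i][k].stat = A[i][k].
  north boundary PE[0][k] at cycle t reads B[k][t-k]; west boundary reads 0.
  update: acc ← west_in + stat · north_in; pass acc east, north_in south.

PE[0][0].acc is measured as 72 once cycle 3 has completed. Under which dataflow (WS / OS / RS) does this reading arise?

dataflow = OS

WS (2×2 grid), PE[0][0]:
  t=0 PE[0][0]: acc=30 h=6 v=30
  t=1 PE[0][0]: acc=5 h=1 v=5
  t=2 PE[0][0]: acc=45 h=9 v=45
  t=3 PE[0][0]: acc=0 h=0 v=0
OS (3×2 grid), PE[0][0]:
  t=0 PE[0][0]: acc=30 h=6 v=5
  t=1 PE[0][0]: acc=72 h=6 v=7
  t=2 PE[0][0]: acc=72 h=0 v=0
  t=3 PE[0][0]: acc=72 h=0 v=0
RS (3×2 grid), PE[0][0]:
  t=0 PE[0][0]: acc=30 h=30 v=5
  t=1 PE[0][0]: acc=36 h=36 v=6
  t=2 PE[0][0]: acc=0 h=0 v=0
  t=3 PE[0][0]: acc=0 h=0 v=0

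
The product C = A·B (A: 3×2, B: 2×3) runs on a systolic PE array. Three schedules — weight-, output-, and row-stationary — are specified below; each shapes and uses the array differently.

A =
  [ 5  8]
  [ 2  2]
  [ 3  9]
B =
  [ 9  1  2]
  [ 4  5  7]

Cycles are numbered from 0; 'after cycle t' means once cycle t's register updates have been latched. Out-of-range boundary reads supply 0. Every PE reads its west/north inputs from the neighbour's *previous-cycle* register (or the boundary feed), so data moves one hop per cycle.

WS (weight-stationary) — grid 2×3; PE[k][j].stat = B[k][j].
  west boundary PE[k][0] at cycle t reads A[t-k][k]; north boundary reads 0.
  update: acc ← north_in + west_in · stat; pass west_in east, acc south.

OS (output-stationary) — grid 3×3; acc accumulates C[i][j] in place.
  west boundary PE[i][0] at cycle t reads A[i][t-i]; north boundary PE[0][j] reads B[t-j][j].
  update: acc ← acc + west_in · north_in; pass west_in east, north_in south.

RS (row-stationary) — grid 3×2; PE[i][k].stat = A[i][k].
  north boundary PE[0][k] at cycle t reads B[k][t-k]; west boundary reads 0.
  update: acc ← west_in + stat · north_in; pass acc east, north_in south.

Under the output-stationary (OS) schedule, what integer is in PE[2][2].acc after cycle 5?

OS on a 3×3 grid — tracing PE[2][2] and its feeders:
  c0 r1c2: 0 / 0 / 0
  c0 r2c1: 0 / 0 / 0
  c0 r2c2: 0 / 0 / 0
  c1 r1c2: 0 / 0 / 0
  c1 r2c1: 0 / 0 / 0
  c1 r2c2: 0 / 0 / 0
  c2 r1c2: 0 / 0 / 0
  c2 r2c1: 0 / 0 / 0
  c2 r2c2: 0 / 0 / 0
  c3 r1c2: 4 / 2 / 2
  c3 r2c1: 3 / 3 / 1
  c3 r2c2: 0 / 0 / 0
  c4 r1c2: 18 / 2 / 7
  c4 r2c1: 48 / 9 / 5
  c4 r2c2: 6 / 3 / 2
  c5 r1c2: 18 / 0 / 0
  c5 r2c1: 48 / 0 / 0
  c5 r2c2: 69 / 9 / 7

PE[2][2].acc = 69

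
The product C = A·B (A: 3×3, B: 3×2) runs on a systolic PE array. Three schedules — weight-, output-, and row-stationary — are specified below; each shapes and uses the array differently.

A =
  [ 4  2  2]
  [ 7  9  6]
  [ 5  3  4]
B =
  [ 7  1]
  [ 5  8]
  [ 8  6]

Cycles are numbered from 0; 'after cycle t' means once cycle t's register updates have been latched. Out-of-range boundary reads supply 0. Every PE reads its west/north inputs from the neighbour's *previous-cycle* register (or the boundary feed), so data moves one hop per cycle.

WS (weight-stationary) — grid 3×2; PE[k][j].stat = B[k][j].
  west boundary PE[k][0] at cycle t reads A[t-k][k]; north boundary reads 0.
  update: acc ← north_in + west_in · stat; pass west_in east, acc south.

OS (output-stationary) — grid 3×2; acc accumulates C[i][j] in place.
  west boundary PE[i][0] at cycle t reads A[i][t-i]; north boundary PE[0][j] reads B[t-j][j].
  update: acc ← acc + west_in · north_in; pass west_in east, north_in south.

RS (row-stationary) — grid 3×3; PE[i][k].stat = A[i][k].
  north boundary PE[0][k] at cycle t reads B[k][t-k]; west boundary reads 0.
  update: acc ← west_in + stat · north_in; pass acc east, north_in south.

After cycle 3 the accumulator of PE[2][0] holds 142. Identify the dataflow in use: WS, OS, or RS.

WS [3×2] PE[2][0] across cycles:
  [0] (2,0) acc=0 (h:0 v:0)
  [1] (2,0) acc=0 (h:0 v:0)
  [2] (2,0) acc=54 (h:2 v:54)
  [3] (2,0) acc=142 (h:6 v:142)
OS [3×2] PE[2][0] across cycles:
  [0] (2,0) acc=0 (h:0 v:0)
  [1] (2,0) acc=0 (h:0 v:0)
  [2] (2,0) acc=35 (h:5 v:7)
  [3] (2,0) acc=50 (h:3 v:5)
RS [3×3] PE[2][0] across cycles:
  [0] (2,0) acc=0 (h:0 v:0)
  [1] (2,0) acc=0 (h:0 v:0)
  [2] (2,0) acc=35 (h:35 v:7)
  [3] (2,0) acc=5 (h:5 v:1)

dataflow = WS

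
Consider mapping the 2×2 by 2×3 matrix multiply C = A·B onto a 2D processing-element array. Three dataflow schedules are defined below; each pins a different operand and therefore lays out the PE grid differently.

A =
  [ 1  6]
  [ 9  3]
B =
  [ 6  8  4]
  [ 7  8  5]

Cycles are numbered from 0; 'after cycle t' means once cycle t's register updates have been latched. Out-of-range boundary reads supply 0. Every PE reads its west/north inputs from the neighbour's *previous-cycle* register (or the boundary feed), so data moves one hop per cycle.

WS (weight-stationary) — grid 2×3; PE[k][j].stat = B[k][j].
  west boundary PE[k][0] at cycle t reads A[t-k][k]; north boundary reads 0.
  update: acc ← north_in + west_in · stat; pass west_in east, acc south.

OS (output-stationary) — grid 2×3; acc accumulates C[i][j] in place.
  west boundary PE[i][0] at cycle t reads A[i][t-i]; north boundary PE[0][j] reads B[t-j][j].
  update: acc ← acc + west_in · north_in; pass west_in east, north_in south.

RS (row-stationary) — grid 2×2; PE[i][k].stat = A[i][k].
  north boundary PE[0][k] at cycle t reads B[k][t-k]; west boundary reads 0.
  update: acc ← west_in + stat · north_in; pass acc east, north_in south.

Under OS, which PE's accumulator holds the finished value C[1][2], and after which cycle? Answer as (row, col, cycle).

Under OS, C[1][2] lands at PE[1][2]:
  [0] (1,2) acc=0 (h:0 v:0)
  [1] (1,2) acc=0 (h:0 v:0)
  [2] (1,2) acc=0 (h:0 v:0)
  [3] (1,2) acc=36 (h:9 v:4)
  [4] (1,2) acc=51 (h:3 v:5)

(row, col, cycle) = (1, 2, 4)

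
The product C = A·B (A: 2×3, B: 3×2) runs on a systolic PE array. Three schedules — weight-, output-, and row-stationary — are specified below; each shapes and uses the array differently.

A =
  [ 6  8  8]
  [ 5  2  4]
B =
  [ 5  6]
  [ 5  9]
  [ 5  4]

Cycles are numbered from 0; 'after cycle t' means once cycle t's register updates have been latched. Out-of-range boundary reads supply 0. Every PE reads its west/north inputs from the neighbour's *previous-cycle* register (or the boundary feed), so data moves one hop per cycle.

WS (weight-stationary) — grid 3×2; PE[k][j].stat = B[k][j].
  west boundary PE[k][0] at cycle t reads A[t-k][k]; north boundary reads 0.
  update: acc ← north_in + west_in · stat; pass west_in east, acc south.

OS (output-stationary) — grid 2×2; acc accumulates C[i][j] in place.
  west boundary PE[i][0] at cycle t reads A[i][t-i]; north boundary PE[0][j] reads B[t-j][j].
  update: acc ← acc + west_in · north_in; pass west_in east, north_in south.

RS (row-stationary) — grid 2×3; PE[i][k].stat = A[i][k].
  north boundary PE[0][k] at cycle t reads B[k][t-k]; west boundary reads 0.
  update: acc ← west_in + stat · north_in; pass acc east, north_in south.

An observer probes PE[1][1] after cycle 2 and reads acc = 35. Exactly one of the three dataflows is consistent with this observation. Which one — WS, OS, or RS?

WS (3×2 grid), PE[1][1]:
  after 0 — PE[1][1] acc=0, pass-E 0, pass-S 0
  after 1 — PE[1][1] acc=0, pass-E 0, pass-S 0
  after 2 — PE[1][1] acc=108, pass-E 8, pass-S 108
OS (2×2 grid), PE[1][1]:
  after 0 — PE[1][1] acc=0, pass-E 0, pass-S 0
  after 1 — PE[1][1] acc=0, pass-E 0, pass-S 0
  after 2 — PE[1][1] acc=30, pass-E 5, pass-S 6
RS (2×3 grid), PE[1][1]:
  after 0 — PE[1][1] acc=0, pass-E 0, pass-S 0
  after 1 — PE[1][1] acc=0, pass-E 0, pass-S 0
  after 2 — PE[1][1] acc=35, pass-E 35, pass-S 5

dataflow = RS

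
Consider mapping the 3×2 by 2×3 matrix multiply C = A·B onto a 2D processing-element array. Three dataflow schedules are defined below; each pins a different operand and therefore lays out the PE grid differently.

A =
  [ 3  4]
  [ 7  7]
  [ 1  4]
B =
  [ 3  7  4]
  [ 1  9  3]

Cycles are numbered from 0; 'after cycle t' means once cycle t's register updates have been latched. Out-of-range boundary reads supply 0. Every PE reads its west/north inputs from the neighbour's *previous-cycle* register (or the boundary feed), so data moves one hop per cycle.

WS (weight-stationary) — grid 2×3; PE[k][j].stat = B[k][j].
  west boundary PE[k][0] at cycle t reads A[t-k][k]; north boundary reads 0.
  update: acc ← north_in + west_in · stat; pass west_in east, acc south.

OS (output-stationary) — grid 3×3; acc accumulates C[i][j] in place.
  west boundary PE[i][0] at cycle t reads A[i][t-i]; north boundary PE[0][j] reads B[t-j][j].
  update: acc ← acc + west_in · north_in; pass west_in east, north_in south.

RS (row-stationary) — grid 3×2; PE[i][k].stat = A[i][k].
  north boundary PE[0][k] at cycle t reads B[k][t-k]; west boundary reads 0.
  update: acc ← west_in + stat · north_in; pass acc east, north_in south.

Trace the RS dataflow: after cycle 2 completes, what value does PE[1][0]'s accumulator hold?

PE[1][0].acc = 49

RS 3×2: PE[1][0] cycle-by-cycle (with neighbour feeds):
  [0] (0,0) acc=9 (h:9 v:3)
  [0] (1,0) acc=0 (h:0 v:0)
  [1] (0,0) acc=21 (h:21 v:7)
  [1] (1,0) acc=21 (h:21 v:3)
  [2] (0,0) acc=12 (h:12 v:4)
  [2] (1,0) acc=49 (h:49 v:7)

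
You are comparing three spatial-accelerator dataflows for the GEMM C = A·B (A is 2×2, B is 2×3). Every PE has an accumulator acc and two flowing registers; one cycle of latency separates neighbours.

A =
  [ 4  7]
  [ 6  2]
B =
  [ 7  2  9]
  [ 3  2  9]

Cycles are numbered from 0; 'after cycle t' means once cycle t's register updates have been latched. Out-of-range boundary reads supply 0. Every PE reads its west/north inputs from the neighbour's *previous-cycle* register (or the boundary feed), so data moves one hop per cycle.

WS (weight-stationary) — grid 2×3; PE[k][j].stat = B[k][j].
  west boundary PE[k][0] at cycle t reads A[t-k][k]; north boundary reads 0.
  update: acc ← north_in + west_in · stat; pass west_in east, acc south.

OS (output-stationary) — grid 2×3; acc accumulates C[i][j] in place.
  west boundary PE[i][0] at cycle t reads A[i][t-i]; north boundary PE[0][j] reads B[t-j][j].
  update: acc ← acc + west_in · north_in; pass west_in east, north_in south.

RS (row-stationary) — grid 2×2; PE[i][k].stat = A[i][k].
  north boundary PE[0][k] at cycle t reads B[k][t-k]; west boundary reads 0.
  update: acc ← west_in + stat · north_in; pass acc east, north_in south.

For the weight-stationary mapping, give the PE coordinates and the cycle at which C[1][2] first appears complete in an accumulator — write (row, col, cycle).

(row, col, cycle) = (1, 2, 4)

Under WS, C[1][2] lands at PE[1][2]:
  c0 r1c2: 0 / 0 / 0
  c1 r1c2: 0 / 0 / 0
  c2 r1c2: 0 / 0 / 0
  c3 r1c2: 99 / 7 / 99
  c4 r1c2: 72 / 2 / 72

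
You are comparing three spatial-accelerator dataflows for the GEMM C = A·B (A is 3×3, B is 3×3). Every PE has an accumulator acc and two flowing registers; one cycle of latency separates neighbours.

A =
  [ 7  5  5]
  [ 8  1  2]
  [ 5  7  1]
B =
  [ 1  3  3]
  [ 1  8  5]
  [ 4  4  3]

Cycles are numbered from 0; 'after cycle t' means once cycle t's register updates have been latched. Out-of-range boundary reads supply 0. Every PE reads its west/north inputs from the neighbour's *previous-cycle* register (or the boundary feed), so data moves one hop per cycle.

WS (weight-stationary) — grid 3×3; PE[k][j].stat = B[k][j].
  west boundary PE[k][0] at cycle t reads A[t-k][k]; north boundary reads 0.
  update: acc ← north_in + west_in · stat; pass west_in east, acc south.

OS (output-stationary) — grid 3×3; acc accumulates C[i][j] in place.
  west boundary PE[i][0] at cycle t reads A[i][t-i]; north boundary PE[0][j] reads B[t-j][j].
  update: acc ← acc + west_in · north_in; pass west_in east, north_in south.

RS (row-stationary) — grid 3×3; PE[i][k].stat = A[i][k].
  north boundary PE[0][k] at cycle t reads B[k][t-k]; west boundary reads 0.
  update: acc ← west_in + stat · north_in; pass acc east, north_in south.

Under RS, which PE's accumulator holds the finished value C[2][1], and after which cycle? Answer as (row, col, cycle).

(row, col, cycle) = (2, 2, 5)

RS: C[2][1] accumulates in PE[2][2]:
  cycle 0: PE[2][2] → acc 0, east 0, south 0
  cycle 1: PE[2][2] → acc 0, east 0, south 0
  cycle 2: PE[2][2] → acc 0, east 0, south 0
  cycle 3: PE[2][2] → acc 0, east 0, south 0
  cycle 4: PE[2][2] → acc 16, east 16, south 4
  cycle 5: PE[2][2] → acc 75, east 75, south 4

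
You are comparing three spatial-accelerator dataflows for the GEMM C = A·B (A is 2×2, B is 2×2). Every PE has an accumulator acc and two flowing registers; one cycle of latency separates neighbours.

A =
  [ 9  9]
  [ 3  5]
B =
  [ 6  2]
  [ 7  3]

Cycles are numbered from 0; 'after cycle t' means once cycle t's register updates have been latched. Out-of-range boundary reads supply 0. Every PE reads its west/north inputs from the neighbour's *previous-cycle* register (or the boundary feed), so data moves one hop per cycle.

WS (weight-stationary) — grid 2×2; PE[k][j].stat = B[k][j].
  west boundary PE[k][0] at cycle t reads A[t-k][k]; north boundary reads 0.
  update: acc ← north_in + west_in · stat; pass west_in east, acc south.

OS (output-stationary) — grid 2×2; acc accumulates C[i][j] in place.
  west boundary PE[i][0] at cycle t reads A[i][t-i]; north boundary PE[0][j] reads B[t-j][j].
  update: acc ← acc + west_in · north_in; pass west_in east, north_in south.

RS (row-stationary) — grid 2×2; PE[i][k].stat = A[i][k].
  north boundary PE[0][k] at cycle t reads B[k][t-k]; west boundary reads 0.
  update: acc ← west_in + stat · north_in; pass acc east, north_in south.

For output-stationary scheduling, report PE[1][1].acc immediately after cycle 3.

PE[1][1].acc = 21

OS (2×2). Following PE[1][1] plus its west/north inputs:
  [0] (0,1) acc=0 (h:0 v:0)
  [0] (1,0) acc=0 (h:0 v:0)
  [0] (1,1) acc=0 (h:0 v:0)
  [1] (0,1) acc=18 (h:9 v:2)
  [1] (1,0) acc=18 (h:3 v:6)
  [1] (1,1) acc=0 (h:0 v:0)
  [2] (0,1) acc=45 (h:9 v:3)
  [2] (1,0) acc=53 (h:5 v:7)
  [2] (1,1) acc=6 (h:3 v:2)
  [3] (0,1) acc=45 (h:0 v:0)
  [3] (1,0) acc=53 (h:0 v:0)
  [3] (1,1) acc=21 (h:5 v:3)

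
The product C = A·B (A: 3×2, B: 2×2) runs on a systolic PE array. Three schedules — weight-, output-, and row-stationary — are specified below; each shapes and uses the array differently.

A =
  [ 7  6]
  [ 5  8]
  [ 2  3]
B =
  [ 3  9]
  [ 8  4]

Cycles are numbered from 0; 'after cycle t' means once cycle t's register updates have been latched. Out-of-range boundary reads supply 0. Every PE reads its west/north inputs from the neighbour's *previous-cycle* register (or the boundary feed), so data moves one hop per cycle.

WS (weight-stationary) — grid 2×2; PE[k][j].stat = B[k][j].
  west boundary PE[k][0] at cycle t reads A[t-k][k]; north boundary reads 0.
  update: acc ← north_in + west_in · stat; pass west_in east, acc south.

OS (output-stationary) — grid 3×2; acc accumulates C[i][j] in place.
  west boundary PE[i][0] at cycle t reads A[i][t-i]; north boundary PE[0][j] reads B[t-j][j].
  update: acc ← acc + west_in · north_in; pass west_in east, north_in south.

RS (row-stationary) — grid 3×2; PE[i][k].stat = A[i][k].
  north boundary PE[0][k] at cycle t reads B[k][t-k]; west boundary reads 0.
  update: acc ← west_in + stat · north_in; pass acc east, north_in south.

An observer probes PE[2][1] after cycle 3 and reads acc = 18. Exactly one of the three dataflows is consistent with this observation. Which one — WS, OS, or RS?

dataflow = OS

— WS: 2×2 array has no PE[2][1].
— OS: 3×2; PE[2][1] trace:
  t=0 PE[2][1]: acc=0 h=0 v=0
  t=1 PE[2][1]: acc=0 h=0 v=0
  t=2 PE[2][1]: acc=0 h=0 v=0
  t=3 PE[2][1]: acc=18 h=2 v=9
— RS: 3×2; PE[2][1] trace:
  t=0 PE[2][1]: acc=0 h=0 v=0
  t=1 PE[2][1]: acc=0 h=0 v=0
  t=2 PE[2][1]: acc=0 h=0 v=0
  t=3 PE[2][1]: acc=30 h=30 v=8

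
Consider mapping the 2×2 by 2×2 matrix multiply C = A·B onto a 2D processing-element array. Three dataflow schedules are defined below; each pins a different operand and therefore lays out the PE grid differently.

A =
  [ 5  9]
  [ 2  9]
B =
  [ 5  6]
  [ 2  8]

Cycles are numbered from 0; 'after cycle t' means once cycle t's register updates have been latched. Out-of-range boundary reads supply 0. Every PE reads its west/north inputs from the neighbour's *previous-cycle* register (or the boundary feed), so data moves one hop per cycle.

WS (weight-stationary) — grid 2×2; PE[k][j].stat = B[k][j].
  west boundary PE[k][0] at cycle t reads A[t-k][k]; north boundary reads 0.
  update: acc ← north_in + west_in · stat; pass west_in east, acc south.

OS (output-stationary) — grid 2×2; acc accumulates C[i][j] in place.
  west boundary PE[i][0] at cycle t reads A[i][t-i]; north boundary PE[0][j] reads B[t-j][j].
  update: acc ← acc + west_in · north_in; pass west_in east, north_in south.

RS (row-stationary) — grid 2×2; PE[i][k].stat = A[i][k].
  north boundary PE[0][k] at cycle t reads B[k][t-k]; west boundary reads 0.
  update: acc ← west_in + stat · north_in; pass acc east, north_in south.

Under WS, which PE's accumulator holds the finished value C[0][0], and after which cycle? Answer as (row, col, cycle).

(row, col, cycle) = (1, 0, 1)

Under WS, C[0][0] lands at PE[1][0]:
  step 0 · PE1,0: acc=0; fwd→0 fwd↓0
  step 1 · PE1,0: acc=43; fwd→9 fwd↓43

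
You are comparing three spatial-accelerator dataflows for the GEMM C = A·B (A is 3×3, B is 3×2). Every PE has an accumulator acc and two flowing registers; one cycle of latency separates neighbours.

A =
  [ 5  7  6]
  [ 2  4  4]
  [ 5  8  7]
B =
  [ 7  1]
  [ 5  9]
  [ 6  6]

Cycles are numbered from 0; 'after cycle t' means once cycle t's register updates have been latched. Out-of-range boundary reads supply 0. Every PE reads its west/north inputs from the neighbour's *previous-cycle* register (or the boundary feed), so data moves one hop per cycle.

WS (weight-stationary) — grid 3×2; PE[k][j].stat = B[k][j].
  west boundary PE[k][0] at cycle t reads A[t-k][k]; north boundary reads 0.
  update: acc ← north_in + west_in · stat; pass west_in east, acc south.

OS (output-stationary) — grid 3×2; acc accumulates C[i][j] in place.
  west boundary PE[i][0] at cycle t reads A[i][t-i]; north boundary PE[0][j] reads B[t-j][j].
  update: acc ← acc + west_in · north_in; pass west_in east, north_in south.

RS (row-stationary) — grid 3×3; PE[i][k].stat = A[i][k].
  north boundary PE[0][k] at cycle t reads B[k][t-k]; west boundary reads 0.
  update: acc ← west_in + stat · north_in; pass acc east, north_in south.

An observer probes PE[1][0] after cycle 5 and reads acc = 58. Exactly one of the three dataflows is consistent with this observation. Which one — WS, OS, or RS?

dataflow = OS

Under WS (3×2), PE[1][0]:
  c0 r1c0: 0 / 0 / 0
  c1 r1c0: 70 / 7 / 70
  c2 r1c0: 34 / 4 / 34
  c3 r1c0: 75 / 8 / 75
  c4 r1c0: 0 / 0 / 0
  c5 r1c0: 0 / 0 / 0
Under OS (3×2), PE[1][0]:
  c0 r1c0: 0 / 0 / 0
  c1 r1c0: 14 / 2 / 7
  c2 r1c0: 34 / 4 / 5
  c3 r1c0: 58 / 4 / 6
  c4 r1c0: 58 / 0 / 0
  c5 r1c0: 58 / 0 / 0
Under RS (3×3), PE[1][0]:
  c0 r1c0: 0 / 0 / 0
  c1 r1c0: 14 / 14 / 7
  c2 r1c0: 2 / 2 / 1
  c3 r1c0: 0 / 0 / 0
  c4 r1c0: 0 / 0 / 0
  c5 r1c0: 0 / 0 / 0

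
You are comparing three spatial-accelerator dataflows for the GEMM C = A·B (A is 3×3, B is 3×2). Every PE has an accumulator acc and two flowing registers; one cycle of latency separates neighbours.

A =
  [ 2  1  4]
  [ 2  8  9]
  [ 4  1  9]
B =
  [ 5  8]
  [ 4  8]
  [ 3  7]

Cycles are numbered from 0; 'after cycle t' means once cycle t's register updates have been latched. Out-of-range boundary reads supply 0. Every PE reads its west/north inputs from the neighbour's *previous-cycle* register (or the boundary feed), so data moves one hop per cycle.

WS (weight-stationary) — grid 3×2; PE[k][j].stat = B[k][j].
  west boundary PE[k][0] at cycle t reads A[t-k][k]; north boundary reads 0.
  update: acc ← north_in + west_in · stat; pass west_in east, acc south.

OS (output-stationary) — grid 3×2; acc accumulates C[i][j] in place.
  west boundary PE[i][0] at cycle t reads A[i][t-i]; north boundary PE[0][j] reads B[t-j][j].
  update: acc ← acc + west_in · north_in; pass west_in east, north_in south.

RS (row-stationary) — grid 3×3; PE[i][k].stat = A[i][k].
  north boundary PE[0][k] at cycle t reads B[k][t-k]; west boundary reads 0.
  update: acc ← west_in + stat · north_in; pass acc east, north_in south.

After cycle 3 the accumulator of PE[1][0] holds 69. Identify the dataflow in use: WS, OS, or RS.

Under WS (3×2), PE[1][0]:
  [0] (1,0) acc=0 (h:0 v:0)
  [1] (1,0) acc=14 (h:1 v:14)
  [2] (1,0) acc=42 (h:8 v:42)
  [3] (1,0) acc=24 (h:1 v:24)
Under OS (3×2), PE[1][0]:
  [0] (1,0) acc=0 (h:0 v:0)
  [1] (1,0) acc=10 (h:2 v:5)
  [2] (1,0) acc=42 (h:8 v:4)
  [3] (1,0) acc=69 (h:9 v:3)
Under RS (3×3), PE[1][0]:
  [0] (1,0) acc=0 (h:0 v:0)
  [1] (1,0) acc=10 (h:10 v:5)
  [2] (1,0) acc=16 (h:16 v:8)
  [3] (1,0) acc=0 (h:0 v:0)

dataflow = OS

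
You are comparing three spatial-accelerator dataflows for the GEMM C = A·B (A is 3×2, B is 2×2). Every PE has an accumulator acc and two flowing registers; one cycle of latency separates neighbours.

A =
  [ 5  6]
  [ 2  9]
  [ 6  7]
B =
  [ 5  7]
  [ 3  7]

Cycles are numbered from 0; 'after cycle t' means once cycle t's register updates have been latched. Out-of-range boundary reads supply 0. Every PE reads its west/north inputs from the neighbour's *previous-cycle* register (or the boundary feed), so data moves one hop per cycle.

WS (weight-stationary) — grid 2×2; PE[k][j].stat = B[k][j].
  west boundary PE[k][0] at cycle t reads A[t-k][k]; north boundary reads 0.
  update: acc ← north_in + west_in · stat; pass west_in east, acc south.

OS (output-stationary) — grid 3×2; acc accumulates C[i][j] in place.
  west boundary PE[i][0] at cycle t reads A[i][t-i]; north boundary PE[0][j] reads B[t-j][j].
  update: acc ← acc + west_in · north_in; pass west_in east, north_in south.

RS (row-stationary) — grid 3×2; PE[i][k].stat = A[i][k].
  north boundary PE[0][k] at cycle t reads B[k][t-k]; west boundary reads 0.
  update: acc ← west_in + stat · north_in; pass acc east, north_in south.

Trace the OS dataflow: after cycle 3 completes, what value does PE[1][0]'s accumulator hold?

OS on a 3×2 grid — tracing PE[1][0] and its feeders:
  @0  [0,0]  acc 25  |  →5  ↓5
  @0  [1,0]  acc 0  |  →0  ↓0
  @1  [0,0]  acc 43  |  →6  ↓3
  @1  [1,0]  acc 10  |  →2  ↓5
  @2  [0,0]  acc 43  |  →0  ↓0
  @2  [1,0]  acc 37  |  →9  ↓3
  @3  [0,0]  acc 43  |  →0  ↓0
  @3  [1,0]  acc 37  |  →0  ↓0

PE[1][0].acc = 37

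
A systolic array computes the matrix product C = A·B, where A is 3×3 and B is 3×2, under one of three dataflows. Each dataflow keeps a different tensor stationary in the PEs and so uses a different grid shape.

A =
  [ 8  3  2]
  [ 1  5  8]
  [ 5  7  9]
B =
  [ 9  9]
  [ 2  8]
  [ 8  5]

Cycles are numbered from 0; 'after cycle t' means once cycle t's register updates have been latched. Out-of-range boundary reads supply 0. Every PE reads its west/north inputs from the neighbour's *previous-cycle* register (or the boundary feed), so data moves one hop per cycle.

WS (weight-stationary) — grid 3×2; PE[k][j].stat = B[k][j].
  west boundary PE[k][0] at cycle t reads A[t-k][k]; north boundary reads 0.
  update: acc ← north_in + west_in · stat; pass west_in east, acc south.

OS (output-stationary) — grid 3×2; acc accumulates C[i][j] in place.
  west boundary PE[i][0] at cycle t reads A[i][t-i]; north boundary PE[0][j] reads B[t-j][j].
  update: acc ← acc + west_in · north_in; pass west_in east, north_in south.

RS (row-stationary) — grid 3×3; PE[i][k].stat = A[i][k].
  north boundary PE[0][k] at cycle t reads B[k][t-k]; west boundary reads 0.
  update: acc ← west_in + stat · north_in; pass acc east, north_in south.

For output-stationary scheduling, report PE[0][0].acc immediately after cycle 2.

Tracing OS — 3×2 array, target PE[0][0]:
  cycle 0: PE[0][0] → acc 72, east 8, south 9
  cycle 1: PE[0][0] → acc 78, east 3, south 2
  cycle 2: PE[0][0] → acc 94, east 2, south 8

PE[0][0].acc = 94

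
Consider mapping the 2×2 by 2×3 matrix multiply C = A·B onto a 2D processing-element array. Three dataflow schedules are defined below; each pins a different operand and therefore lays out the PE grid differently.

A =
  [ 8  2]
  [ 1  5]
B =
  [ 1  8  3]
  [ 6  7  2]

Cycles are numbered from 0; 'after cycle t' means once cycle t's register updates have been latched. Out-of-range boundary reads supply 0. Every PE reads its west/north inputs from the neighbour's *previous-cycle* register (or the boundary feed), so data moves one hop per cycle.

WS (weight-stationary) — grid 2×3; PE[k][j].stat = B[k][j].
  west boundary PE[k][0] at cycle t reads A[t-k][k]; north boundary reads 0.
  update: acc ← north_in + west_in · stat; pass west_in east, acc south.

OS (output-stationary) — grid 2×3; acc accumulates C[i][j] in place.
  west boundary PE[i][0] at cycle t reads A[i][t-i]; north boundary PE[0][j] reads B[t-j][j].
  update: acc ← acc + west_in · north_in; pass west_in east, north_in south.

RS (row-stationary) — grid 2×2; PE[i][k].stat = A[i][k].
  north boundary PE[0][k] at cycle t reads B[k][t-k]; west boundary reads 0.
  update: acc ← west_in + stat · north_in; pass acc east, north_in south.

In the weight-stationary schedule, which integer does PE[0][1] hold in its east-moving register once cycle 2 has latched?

WS 2×3: PE[0][1] cycle-by-cycle (with neighbour feeds):
  cycle 0: PE[0][0] → acc 8, east 8, south 8
  cycle 0: PE[0][1] → acc 0, east 0, south 0
  cycle 1: PE[0][0] → acc 1, east 1, south 1
  cycle 1: PE[0][1] → acc 64, east 8, south 64
  cycle 2: PE[0][0] → acc 0, east 0, south 0
  cycle 2: PE[0][1] → acc 8, east 1, south 8

register = 1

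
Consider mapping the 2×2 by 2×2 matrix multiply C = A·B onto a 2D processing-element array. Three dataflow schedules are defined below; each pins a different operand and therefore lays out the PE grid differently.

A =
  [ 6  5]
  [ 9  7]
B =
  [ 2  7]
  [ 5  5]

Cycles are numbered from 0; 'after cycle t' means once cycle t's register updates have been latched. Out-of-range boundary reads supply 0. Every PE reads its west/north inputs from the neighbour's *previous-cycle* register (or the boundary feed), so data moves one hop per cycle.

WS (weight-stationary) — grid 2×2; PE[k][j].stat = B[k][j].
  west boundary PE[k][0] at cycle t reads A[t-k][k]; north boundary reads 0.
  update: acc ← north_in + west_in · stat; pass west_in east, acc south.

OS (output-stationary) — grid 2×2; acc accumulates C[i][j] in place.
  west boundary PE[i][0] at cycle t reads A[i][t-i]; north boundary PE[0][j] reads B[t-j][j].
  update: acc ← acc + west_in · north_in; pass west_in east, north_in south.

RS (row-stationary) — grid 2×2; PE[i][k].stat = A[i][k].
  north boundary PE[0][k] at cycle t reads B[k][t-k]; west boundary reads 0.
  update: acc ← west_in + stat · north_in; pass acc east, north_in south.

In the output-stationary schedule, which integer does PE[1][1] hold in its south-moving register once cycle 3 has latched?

Tracing OS — 2×2 array, target PE[1][1]:
  c0 r0c1: 0 / 0 / 0
  c0 r1c0: 0 / 0 / 0
  c0 r1c1: 0 / 0 / 0
  c1 r0c1: 42 / 6 / 7
  c1 r1c0: 18 / 9 / 2
  c1 r1c1: 0 / 0 / 0
  c2 r0c1: 67 / 5 / 5
  c2 r1c0: 53 / 7 / 5
  c2 r1c1: 63 / 9 / 7
  c3 r0c1: 67 / 0 / 0
  c3 r1c0: 53 / 0 / 0
  c3 r1c1: 98 / 7 / 5

register = 5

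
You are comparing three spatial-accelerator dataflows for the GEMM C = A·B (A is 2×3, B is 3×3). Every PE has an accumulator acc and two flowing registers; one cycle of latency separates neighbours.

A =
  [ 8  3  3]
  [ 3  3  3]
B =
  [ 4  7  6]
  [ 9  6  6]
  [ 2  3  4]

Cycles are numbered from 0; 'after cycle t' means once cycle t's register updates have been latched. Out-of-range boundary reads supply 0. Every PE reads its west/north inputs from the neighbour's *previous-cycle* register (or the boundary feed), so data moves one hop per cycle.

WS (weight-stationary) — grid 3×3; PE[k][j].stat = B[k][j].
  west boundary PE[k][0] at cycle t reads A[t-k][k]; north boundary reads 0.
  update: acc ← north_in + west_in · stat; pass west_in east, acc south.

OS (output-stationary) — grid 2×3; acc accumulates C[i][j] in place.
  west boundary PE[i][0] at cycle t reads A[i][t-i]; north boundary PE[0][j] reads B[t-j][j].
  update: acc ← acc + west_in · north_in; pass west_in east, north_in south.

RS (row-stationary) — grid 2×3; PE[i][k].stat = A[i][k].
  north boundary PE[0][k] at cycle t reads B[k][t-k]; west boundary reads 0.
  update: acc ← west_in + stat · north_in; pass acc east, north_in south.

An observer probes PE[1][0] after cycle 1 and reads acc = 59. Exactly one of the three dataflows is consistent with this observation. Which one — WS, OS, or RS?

WS (3×3 grid), PE[1][0]:
  after 0 — PE[1][0] acc=0, pass-E 0, pass-S 0
  after 1 — PE[1][0] acc=59, pass-E 3, pass-S 59
OS (2×3 grid), PE[1][0]:
  after 0 — PE[1][0] acc=0, pass-E 0, pass-S 0
  after 1 — PE[1][0] acc=12, pass-E 3, pass-S 4
RS (2×3 grid), PE[1][0]:
  after 0 — PE[1][0] acc=0, pass-E 0, pass-S 0
  after 1 — PE[1][0] acc=12, pass-E 12, pass-S 4

dataflow = WS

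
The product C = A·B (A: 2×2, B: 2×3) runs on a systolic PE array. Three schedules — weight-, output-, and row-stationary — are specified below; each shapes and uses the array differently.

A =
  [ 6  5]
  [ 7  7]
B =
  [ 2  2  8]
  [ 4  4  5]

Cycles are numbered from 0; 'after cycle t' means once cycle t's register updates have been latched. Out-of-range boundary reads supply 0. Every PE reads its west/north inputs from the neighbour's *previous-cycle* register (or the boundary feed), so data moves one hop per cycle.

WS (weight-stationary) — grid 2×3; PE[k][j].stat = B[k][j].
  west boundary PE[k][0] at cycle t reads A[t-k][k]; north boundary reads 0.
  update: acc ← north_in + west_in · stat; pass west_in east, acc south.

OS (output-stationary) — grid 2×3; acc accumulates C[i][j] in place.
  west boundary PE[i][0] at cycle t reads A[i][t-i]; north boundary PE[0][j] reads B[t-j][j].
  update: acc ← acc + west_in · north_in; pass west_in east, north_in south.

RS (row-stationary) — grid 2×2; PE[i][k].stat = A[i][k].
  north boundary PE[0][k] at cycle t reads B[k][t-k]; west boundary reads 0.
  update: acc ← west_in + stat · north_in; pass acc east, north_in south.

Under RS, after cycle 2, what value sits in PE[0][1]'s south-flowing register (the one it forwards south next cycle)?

RS 2×2: PE[0][1] cycle-by-cycle (with neighbour feeds):
  t=0 PE[0][0]: acc=12 h=12 v=2
  t=0 PE[0][1]: acc=0 h=0 v=0
  t=1 PE[0][0]: acc=12 h=12 v=2
  t=1 PE[0][1]: acc=32 h=32 v=4
  t=2 PE[0][0]: acc=48 h=48 v=8
  t=2 PE[0][1]: acc=32 h=32 v=4

register = 4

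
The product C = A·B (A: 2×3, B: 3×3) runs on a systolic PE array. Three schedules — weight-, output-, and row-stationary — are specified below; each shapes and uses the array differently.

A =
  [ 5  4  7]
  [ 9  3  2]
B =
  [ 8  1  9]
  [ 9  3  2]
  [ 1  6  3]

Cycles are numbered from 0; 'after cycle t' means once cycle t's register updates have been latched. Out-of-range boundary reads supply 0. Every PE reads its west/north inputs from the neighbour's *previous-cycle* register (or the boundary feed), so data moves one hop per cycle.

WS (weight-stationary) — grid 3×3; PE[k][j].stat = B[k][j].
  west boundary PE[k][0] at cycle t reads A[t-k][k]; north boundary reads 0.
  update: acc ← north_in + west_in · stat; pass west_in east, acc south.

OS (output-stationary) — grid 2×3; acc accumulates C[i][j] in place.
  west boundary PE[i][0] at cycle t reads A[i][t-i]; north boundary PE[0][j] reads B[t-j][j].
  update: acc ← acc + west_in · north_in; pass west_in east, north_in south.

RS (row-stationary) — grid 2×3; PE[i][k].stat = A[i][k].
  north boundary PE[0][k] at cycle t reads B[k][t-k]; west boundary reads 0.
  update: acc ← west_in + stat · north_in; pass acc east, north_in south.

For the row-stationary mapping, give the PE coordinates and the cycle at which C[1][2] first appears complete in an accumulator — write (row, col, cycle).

(row, col, cycle) = (1, 2, 5)

RS: C[1][2] accumulates in PE[1][2]:
  cycle 0: PE[1][2] → acc 0, east 0, south 0
  cycle 1: PE[1][2] → acc 0, east 0, south 0
  cycle 2: PE[1][2] → acc 0, east 0, south 0
  cycle 3: PE[1][2] → acc 101, east 101, south 1
  cycle 4: PE[1][2] → acc 30, east 30, south 6
  cycle 5: PE[1][2] → acc 93, east 93, south 3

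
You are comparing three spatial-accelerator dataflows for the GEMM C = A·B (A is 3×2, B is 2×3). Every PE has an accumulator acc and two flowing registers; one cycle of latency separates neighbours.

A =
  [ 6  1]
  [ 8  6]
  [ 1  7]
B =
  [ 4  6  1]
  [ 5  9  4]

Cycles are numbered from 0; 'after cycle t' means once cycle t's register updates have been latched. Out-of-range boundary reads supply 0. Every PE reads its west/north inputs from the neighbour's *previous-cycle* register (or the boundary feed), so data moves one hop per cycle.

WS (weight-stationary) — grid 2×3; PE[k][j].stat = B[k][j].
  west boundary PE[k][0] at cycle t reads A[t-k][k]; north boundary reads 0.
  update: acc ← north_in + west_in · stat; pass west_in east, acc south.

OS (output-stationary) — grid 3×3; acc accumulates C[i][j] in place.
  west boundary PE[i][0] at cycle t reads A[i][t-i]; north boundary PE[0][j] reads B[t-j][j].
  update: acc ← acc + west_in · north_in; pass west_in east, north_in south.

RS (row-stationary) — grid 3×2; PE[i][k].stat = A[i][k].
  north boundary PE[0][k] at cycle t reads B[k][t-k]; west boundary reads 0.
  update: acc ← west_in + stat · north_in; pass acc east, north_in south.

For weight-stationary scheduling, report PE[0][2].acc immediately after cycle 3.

Tracing WS — 2×3 array, target PE[0][2]:
  after 0 — PE[0][1] acc=0, pass-E 0, pass-S 0
  after 0 — PE[0][2] acc=0, pass-E 0, pass-S 0
  after 1 — PE[0][1] acc=36, pass-E 6, pass-S 36
  after 1 — PE[0][2] acc=0, pass-E 0, pass-S 0
  after 2 — PE[0][1] acc=48, pass-E 8, pass-S 48
  after 2 — PE[0][2] acc=6, pass-E 6, pass-S 6
  after 3 — PE[0][1] acc=6, pass-E 1, pass-S 6
  after 3 — PE[0][2] acc=8, pass-E 8, pass-S 8

PE[0][2].acc = 8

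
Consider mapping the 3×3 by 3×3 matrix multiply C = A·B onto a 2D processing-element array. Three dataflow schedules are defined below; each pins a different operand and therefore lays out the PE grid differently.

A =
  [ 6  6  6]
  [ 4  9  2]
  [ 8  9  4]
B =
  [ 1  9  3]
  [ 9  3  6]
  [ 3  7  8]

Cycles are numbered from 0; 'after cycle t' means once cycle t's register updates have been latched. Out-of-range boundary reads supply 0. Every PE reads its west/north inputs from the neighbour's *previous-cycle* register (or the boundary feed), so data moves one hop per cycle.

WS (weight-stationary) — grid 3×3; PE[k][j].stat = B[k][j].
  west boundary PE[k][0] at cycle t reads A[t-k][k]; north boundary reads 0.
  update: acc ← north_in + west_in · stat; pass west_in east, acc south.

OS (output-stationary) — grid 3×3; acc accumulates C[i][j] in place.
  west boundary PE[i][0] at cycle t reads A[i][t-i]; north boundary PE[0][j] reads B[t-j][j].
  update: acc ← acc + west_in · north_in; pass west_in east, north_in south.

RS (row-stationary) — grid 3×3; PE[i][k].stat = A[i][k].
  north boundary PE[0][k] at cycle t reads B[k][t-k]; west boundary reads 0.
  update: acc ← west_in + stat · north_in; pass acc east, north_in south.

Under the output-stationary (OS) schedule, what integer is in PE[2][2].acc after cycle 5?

OS (3×3). Following PE[2][2] plus its west/north inputs:
  [0] (1,2) acc=0 (h:0 v:0)
  [0] (2,1) acc=0 (h:0 v:0)
  [0] (2,2) acc=0 (h:0 v:0)
  [1] (1,2) acc=0 (h:0 v:0)
  [1] (2,1) acc=0 (h:0 v:0)
  [1] (2,2) acc=0 (h:0 v:0)
  [2] (1,2) acc=0 (h:0 v:0)
  [2] (2,1) acc=0 (h:0 v:0)
  [2] (2,2) acc=0 (h:0 v:0)
  [3] (1,2) acc=12 (h:4 v:3)
  [3] (2,1) acc=72 (h:8 v:9)
  [3] (2,2) acc=0 (h:0 v:0)
  [4] (1,2) acc=66 (h:9 v:6)
  [4] (2,1) acc=99 (h:9 v:3)
  [4] (2,2) acc=24 (h:8 v:3)
  [5] (1,2) acc=82 (h:2 v:8)
  [5] (2,1) acc=127 (h:4 v:7)
  [5] (2,2) acc=78 (h:9 v:6)

PE[2][2].acc = 78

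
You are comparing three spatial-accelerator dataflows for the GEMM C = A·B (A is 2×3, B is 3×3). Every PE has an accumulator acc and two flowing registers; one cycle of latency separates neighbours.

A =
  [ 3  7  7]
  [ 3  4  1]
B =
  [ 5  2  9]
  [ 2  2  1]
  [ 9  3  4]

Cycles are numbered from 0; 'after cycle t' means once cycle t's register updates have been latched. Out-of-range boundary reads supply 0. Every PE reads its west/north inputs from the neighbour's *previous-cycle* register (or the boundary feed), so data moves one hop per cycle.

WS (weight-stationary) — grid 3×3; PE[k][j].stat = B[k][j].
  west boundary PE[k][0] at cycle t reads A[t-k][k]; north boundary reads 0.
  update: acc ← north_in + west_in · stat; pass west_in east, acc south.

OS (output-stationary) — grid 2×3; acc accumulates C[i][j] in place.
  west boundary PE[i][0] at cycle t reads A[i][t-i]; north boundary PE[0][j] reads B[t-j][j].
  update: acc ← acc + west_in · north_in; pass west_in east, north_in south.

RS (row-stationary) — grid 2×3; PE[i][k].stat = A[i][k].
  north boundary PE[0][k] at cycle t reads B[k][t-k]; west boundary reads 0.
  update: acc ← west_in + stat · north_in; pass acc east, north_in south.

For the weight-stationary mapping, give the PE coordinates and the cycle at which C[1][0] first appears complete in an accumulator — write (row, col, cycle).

Under WS, C[1][0] lands at PE[2][0]:
  cycle 0: PE[2][0] → acc 0, east 0, south 0
  cycle 1: PE[2][0] → acc 0, east 0, south 0
  cycle 2: PE[2][0] → acc 92, east 7, south 92
  cycle 3: PE[2][0] → acc 32, east 1, south 32

(row, col, cycle) = (2, 0, 3)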